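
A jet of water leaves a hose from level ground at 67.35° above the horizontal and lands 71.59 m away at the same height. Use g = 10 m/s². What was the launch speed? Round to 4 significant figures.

On level ground, R = v₀² sin(2θ) / g, so v₀ = √(R g / sin 2θ).
sin(2 × 67.35°) = 0.7108.
v₀ = √(71.59 × 10 / 0.7108) = √1007.2 = 31.74 m/s.

31.74 m/s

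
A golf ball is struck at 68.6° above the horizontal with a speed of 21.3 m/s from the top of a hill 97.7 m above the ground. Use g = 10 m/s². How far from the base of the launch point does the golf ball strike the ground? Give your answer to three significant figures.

Components: v_x = 21.3 cos 68.6° = 7.772 m/s, v_y = 21.3 sin 68.6° = 19.83 m/s.
Vertical: 0 = 97.7 + 19.83 t − ½(10) t² ⇒ 5.000 t² − 19.83 t − 97.7 = 0.
t = [19.83 + √(393.2 + 1954)] / 10.00 = 6.828 s.
Horizontal: R = v_x · t = 7.772 × 6.828 = 53.1 m.

53.1 m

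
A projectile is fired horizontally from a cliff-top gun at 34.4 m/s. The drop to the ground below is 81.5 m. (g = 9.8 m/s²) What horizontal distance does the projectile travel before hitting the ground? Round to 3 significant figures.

140 m

Initial vertical velocity is zero, so the fall time comes from h = ½ g t²: t = √(2 × 81.5 / 9.8) = 4.078 s.
Horizontal motion is uniform at 34.4 m/s, so x = 34.4 × 4.078 = 140 m.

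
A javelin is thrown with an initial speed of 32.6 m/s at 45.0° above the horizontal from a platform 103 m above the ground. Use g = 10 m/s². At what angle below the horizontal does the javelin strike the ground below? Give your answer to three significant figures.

v_x = 32.6 cos 45.0° = 23.05 m/s.
At impact |v_y| = √(v_y0² + 2 g h) = √(23.05² + 2×10×103) = 50.90 m/s.
Angle below horizontal = arctan(|v_y| / v_x) = arctan(50.90 / 23.05) = 65.6°.

65.6°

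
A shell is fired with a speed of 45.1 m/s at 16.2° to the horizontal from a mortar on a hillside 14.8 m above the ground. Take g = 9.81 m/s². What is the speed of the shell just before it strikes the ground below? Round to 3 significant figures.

48.2 m/s

v_x = 45.1 cos 16.2° = 43.31 m/s is unchanged throughout.
For the vertical component, v_y² = v_y0² + 2 g h = (12.58)² + 2×9.81×14.8 = 448.6, so |v_y| = 21.18 m/s.
Impact speed = √(v_x² + v_y²) = √(1876 + 448.6) = 48.2 m/s.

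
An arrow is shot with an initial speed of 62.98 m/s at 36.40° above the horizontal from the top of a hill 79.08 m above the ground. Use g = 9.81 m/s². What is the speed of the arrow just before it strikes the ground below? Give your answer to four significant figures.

74.28 m/s

v_x = 62.98 cos 36.40° = 50.692 m/s is unchanged throughout.
For the vertical component, v_y² = v_y0² + 2 g h = (37.374)² + 2×9.81×79.08 = 2948.4, so |v_y| = 54.299 m/s.
Impact speed = √(v_x² + v_y²) = √(2569.7 + 2948.4) = 74.28 m/s.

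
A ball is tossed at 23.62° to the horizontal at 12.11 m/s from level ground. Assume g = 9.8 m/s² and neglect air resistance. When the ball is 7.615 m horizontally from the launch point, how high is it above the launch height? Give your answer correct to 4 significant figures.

v_x = 12.11 cos 23.62° = 11.095 m/s, v_y0 = 12.11 sin 23.62° = 4.8521 m/s.
Time to reach x = 7.615 m: t = x / v_x = 7.615 / 11.095 = 0.68635 s.
y = v_y0 t − ½ g t² = 4.8521×0.68635 − 4.900×0.68635² = 1.022 m.

1.022 m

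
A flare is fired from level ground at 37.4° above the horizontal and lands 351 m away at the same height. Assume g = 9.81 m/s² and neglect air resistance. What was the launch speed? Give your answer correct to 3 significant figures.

59.7 m/s

On level ground, R = v₀² sin(2θ) / g, so v₀ = √(R g / sin 2θ).
sin(2 × 37.4°) = 0.9650.
v₀ = √(351 × 9.81 / 0.9650) = √3568 = 59.7 m/s.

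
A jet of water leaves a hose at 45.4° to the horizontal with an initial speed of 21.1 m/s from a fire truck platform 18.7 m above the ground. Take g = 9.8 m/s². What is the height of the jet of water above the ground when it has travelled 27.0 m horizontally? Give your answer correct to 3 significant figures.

v_x = 21.1 cos 45.4° = 14.82 m/s, v_y0 = 21.1 sin 45.4° = 15.02 m/s.
Time to reach x = 27.0 m: t = x / v_x = 27.0 / 14.82 = 1.822 s.
y = 18.7 + v_y0 t − ½ g t² = 18.7 + 15.02×1.822 − 4.900×1.822² = 29.8 m.

29.8 m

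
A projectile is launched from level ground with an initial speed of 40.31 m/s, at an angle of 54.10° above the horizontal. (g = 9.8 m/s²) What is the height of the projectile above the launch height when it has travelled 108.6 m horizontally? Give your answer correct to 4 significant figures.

46.59 m

v_x = 40.31 cos 54.10° = 23.637 m/s, v_y0 = 40.31 sin 54.10° = 32.653 m/s.
Time to reach x = 108.6 m: t = x / v_x = 108.6 / 23.637 = 4.5945 s.
y = v_y0 t − ½ g t² = 32.653×4.5945 − 4.900×4.5945² = 46.59 m.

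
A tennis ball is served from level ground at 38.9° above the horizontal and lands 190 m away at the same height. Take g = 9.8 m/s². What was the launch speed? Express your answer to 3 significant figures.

On level ground, R = v₀² sin(2θ) / g, so v₀ = √(R g / sin 2θ).
sin(2 × 38.9°) = 0.9774.
v₀ = √(190 × 9.8 / 0.9774) = √1905 = 43.6 m/s.

43.6 m/s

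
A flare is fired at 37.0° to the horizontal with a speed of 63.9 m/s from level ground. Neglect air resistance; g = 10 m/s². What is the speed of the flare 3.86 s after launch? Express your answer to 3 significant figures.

51.0 m/s

v_x = 63.9 cos 37.0° = 51.03 m/s (constant).
v_y(t) = 63.9 sin 37.0° − g t = 38.46 − 10 × 3.86 = -0.1400 m/s.
Speed = √(v_x² + v_y²) = √(2604 + 0.01960) = 51.0 m/s.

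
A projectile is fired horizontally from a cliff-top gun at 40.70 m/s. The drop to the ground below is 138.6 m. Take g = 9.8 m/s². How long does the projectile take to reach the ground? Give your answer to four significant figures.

The horizontal speed doesn't affect the fall. With v_y0 = 0, h = ½ g t².
t = √(2 × 138.6 / 9.8) = √28.286 = 5.318 s.

5.318 s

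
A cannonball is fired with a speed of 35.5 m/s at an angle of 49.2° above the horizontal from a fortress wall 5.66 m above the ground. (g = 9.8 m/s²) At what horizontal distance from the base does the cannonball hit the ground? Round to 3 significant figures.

Components: v_x = 35.5 cos 49.2° = 23.20 m/s, v_y = 35.5 sin 49.2° = 26.87 m/s.
Vertical: 0 = 5.66 + 26.87 t − ½(9.8) t² ⇒ 4.900 t² − 26.87 t − 5.66 = 0.
t = [26.87 + √(722.0 + 110.9)] / 9.800 = 5.687 s.
Horizontal: R = v_x · t = 23.20 × 5.687 = 132 m.

132 m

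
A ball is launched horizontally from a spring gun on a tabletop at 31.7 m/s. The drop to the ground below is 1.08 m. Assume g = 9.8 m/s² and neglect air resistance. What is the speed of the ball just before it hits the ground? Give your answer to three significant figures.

32.0 m/s

Fall time: t = √(2 × 1.08 / 9.8) = 0.4695 s.
At impact: v_x = 31.7 m/s (unchanged), v_y = g t = 9.8 × 0.4695 = 4.601 m/s.
Speed = √(v_x² + v_y²) = √(1005 + 21.17) = 32.0 m/s.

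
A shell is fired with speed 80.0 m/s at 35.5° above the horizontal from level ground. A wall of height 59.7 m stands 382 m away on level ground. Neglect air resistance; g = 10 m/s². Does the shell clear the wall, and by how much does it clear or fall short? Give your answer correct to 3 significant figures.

Yes — it clears the wall by 40.8 m.

v_x = 80.0 cos 35.5° = 65.13 m/s; v_y0 = 80.0 sin 35.5° = 46.46 m/s.
Time to reach the wall: t = 382 / 65.13 = 5.865 s.
Height at that point: y = 46.46×5.865 − 5.000×5.865² = 100.5 m.
That is 100.5 − 59.7 = 40.8 m above the top of the wall, so the shell clears it.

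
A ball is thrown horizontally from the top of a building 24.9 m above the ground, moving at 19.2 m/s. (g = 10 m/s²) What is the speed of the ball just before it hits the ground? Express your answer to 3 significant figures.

Fall time: t = √(2 × 24.9 / 10) = 2.232 s.
At impact: v_x = 19.2 m/s (unchanged), v_y = g t = 10 × 2.232 = 22.32 m/s.
Speed = √(v_x² + v_y²) = √(368.6 + 498.2) = 29.4 m/s.

29.4 m/s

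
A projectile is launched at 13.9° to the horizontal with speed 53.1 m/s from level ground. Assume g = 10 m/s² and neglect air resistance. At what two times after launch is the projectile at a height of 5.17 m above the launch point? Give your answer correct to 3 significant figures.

0.505 s and 2.05 s

v_y0 = 53.1 sin 13.9° = 12.76 m/s.
Set y = v_y0 t − ½ g t² = 5.17: 5.000 t² − 12.76 t + 5.17 = 0.
t = [12.76 ± √(162.8 − 103.4)] / 10 = (12.76 ± 7.707) / 10, giving t = 0.505 s or t = 2.05 s.
So the projectile is at 5.17 m at t = 0.505 s (rising) and t = 2.05 s (falling).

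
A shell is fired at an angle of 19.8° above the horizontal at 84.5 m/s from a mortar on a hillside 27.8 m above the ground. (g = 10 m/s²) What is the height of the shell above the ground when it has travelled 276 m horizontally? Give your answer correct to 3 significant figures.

v_x = 84.5 cos 19.8° = 79.50 m/s, v_y0 = 84.5 sin 19.8° = 28.62 m/s.
Time to reach x = 276 m: t = x / v_x = 276 / 79.50 = 3.472 s.
y = 27.8 + v_y0 t − ½ g t² = 27.8 + 28.62×3.472 − 5.000×3.472² = 66.9 m.

66.9 m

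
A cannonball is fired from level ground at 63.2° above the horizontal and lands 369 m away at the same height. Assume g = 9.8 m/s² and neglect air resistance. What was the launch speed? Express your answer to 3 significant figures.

67.0 m/s

On level ground, R = v₀² sin(2θ) / g, so v₀ = √(R g / sin 2θ).
sin(2 × 63.2°) = 0.8049.
v₀ = √(369 × 9.8 / 0.8049) = √4493 = 67.0 m/s.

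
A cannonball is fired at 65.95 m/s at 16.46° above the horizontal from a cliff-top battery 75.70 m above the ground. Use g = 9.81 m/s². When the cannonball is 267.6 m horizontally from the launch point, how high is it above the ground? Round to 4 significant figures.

v_x = 65.95 cos 16.46° = 63.247 m/s, v_y0 = 65.95 sin 16.46° = 18.687 m/s.
Time to reach x = 267.6 m: t = x / v_x = 267.6 / 63.247 = 4.2310 s.
y = 75.70 + v_y0 t − ½ g t² = 75.70 + 18.687×4.2310 − 4.905×4.2310² = 66.96 m.

66.96 m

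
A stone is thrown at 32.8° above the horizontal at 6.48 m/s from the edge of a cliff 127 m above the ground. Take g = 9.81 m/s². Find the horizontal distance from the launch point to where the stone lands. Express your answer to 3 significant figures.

Components: v_x = 6.48 cos 32.8° = 5.447 m/s, v_y = 6.48 sin 32.8° = 3.510 m/s.
Vertical: 0 = 127 + 3.510 t − ½(9.81) t² ⇒ 4.905 t² − 3.510 t − 127 = 0.
t = [3.510 + √(12.32 + 2492)] / 9.810 = 5.459 s.
Horizontal: R = v_x · t = 5.447 × 5.459 = 29.7 m.

29.7 m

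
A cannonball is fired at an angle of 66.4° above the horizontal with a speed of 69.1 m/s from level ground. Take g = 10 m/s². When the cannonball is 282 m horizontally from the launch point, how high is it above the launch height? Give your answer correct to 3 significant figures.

126 m

v_x = 69.1 cos 66.4° = 27.66 m/s, v_y0 = 69.1 sin 66.4° = 63.32 m/s.
Time to reach x = 282 m: t = x / v_x = 282 / 27.66 = 10.20 s.
y = v_y0 t − ½ g t² = 63.32×10.20 − 5.000×10.20² = 126 m.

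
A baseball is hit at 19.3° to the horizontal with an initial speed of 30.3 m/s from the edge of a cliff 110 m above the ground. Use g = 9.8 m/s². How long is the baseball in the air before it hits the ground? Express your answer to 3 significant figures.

Vertical component: v_y = 30.3 sin 19.3° = 10.01 m/s.
Taking up as positive with launch at y = 110 m, landing at y = 0: 0 = 110 + 10.01 t − ½(9.8) t².
Solving 4.900 t² − 10.01 t − 110 = 0 gives t = [10.01 + √(10.01² + 4·4.900·110)] / 9.800 = 5.87 s.

5.87 s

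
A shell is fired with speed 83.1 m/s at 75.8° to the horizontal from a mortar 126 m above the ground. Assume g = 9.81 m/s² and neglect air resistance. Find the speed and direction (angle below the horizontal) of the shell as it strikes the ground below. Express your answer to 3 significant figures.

96.8 m/s at 77.8° below the horizontal

v_x = 83.1 cos 75.8° = 20.39 m/s (constant).
|v_y| at impact = √((80.56)² + 2×9.81×126) = 94.67 m/s.
Speed = √(20.39² + 94.67²) = 96.8 m/s; angle = arctan(94.67/20.39) = 77.8° below horizontal.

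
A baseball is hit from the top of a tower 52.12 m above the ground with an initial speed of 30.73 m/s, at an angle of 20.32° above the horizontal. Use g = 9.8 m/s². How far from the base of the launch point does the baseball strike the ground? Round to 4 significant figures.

130.5 m

Components: v_x = 30.73 cos 20.32° = 28.818 m/s, v_y = 30.73 sin 20.32° = 10.671 m/s.
Vertical: 0 = 52.12 + 10.671 t − ½(9.8) t² ⇒ 4.900 t² − 10.671 t − 52.12 = 0.
t = [10.671 + √(113.87 + 1021.6)] / 9.800 = 4.5273 s.
Horizontal: R = v_x · t = 28.818 × 4.5273 = 130.5 m.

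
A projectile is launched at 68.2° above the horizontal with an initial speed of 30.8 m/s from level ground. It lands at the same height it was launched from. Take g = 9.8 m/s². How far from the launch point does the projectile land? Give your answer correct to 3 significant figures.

66.8 m

For level ground, R = v₀² sin(2θ) / g.
sin(2 × 68.2°) = sin 136.4° = 0.6896.
R = (30.8)² × 0.6896 / 9.8 = 66.8 m.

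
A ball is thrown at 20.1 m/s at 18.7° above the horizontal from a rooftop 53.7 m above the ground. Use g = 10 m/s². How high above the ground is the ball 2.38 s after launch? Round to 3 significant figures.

v_y0 = 20.1 sin 18.7° = 6.444 m/s.
y(t) = 53.7 + v_y0 t − ½ g t² = 53.7 + 6.444×2.38 − ½×10×2.38² = 40.7 m.

40.7 m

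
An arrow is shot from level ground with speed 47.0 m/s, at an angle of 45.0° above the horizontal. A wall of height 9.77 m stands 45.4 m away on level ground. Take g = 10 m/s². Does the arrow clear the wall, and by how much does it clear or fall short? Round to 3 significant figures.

v_x = 47.0 cos 45.0° = 33.23 m/s; v_y0 = 47.0 sin 45.0° = 33.23 m/s.
Time to reach the wall: t = 45.4 / 33.23 = 1.366 s.
Height at that point: y = 33.23×1.366 − 5.000×1.366² = 36.06 m.
That is 36.06 − 9.77 = 26.3 m above the top of the wall, so the arrow clears it.

Yes — it clears the wall by 26.3 m.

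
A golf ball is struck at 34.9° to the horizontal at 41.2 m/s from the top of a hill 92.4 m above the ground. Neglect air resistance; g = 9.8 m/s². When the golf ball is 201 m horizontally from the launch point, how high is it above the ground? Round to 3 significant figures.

59.2 m

v_x = 41.2 cos 34.9° = 33.79 m/s, v_y0 = 41.2 sin 34.9° = 23.57 m/s.
Time to reach x = 201 m: t = x / v_x = 201 / 33.79 = 5.949 s.
y = 92.4 + v_y0 t − ½ g t² = 92.4 + 23.57×5.949 − 4.900×5.949² = 59.2 m.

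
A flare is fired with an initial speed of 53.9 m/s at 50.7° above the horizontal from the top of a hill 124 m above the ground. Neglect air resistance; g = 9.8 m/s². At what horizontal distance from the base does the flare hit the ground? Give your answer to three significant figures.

370 m

Components: v_x = 53.9 cos 50.7° = 34.14 m/s, v_y = 53.9 sin 50.7° = 41.71 m/s.
Vertical: 0 = 124 + 41.71 t − ½(9.8) t² ⇒ 4.900 t² − 41.71 t − 124 = 0.
t = [41.71 + √(1740 + 2430)] / 9.800 = 10.85 s.
Horizontal: R = v_x · t = 34.14 × 10.85 = 370 m.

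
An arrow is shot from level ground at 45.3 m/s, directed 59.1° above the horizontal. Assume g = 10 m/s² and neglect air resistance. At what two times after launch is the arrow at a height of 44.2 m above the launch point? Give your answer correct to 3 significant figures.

v_y0 = 45.3 sin 59.1° = 38.87 m/s.
Set y = v_y0 t − ½ g t² = 44.2: 5.000 t² − 38.87 t + 44.2 = 0.
t = [38.87 ± √(1511 − 884.0)] / 10 = (38.87 ± 25.04) / 10, giving t = 1.38 s or t = 6.39 s.
So the arrow is at 44.2 m at t = 1.38 s (rising) and t = 6.39 s (falling).

1.38 s and 6.39 s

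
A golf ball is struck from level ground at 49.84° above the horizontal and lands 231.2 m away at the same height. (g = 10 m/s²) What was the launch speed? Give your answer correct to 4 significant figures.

48.43 m/s

On level ground, R = v₀² sin(2θ) / g, so v₀ = √(R g / sin 2θ).
sin(2 × 49.84°) = 0.9858.
v₀ = √(231.2 × 10 / 0.9858) = √2345.3 = 48.43 m/s.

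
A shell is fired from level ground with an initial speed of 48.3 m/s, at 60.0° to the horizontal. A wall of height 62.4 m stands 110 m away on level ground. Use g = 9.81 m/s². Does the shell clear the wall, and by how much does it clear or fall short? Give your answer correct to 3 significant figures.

Yes — it clears the wall by 26.4 m.

v_x = 48.3 cos 60.0° = 24.15 m/s; v_y0 = 48.3 sin 60.0° = 41.83 m/s.
Time to reach the wall: t = 110 / 24.15 = 4.555 s.
Height at that point: y = 41.83×4.555 − 4.905×4.555² = 88.77 m.
That is 88.77 − 62.4 = 26.4 m above the top of the wall, so the shell clears it.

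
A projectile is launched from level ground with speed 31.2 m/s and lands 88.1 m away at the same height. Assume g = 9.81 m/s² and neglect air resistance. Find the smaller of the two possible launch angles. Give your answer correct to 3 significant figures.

Level-ground range: R = v₀² sin(2θ)/g ⇒ sin 2θ = R g / v₀² = 88.1×9.81/31.2² = 0.8878.
2θ = arcsin(0.8878) = 62.60° or 180° − 62.60° = 117.40°.
So θ = 31.3° or θ = 58.7°.

31.3°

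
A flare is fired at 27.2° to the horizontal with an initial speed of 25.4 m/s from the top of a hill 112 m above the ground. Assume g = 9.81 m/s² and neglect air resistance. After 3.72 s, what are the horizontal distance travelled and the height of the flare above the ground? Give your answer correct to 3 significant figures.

x = 84.0 m, y = 87.3 m

v_x = 25.4 cos 27.2° = 22.59 m/s; v_y0 = 25.4 sin 27.2° = 11.61 m/s.
x = v_x t = 22.59 × 3.72 = 84.0 m.
y = 112 + v_y0 t − ½ g t² = 87.3 m.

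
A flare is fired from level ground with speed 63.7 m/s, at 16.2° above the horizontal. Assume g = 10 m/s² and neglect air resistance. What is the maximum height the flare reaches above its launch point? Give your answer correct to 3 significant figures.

15.8 m

Vertical component of launch velocity: v_y = 63.7 sin 16.2° = 17.77 m/s.
At the highest point the vertical velocity is zero, so v_y² = 2 g h_max.
h_max = (17.77)² / (2 × 10) = 315.8 / 20.00 = 15.8 m.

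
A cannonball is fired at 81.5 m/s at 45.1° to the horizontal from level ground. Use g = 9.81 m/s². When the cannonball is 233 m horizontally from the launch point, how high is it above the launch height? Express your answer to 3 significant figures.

153 m

v_x = 81.5 cos 45.1° = 57.53 m/s, v_y0 = 81.5 sin 45.1° = 57.73 m/s.
Time to reach x = 233 m: t = x / v_x = 233 / 57.53 = 4.050 s.
y = v_y0 t − ½ g t² = 57.73×4.050 − 4.905×4.050² = 153 m.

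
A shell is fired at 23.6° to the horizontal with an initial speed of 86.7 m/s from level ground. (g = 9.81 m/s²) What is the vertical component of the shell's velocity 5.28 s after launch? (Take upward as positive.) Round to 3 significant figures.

Initial vertical component: v_y0 = 86.7 sin 23.6° = 34.71 m/s.
v_y(t) = v_y0 − g t = 34.71 − 9.81 × 5.28 = -17.1 m/s.

-17.1 m/s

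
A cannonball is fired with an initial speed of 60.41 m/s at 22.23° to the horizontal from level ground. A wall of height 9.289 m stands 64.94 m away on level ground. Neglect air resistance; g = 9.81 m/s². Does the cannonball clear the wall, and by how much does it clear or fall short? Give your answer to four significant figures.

v_x = 60.41 cos 22.23° = 55.920 m/s; v_y0 = 60.41 sin 22.23° = 22.855 m/s.
Time to reach the wall: t = 64.94 / 55.920 = 1.1613 s.
Height at that point: y = 22.855×1.1613 − 4.905×1.1613² = 19.927 m.
That is 19.927 − 9.289 = 10.64 m above the top of the wall, so the cannonball clears it.

Yes — it clears the wall by 10.64 m.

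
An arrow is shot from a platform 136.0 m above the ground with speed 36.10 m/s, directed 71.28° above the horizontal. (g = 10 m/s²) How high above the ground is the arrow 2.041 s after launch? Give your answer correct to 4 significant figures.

v_y0 = 36.10 sin 71.28° = 34.190 m/s.
y(t) = 136.0 + v_y0 t − ½ g t² = 136.0 + 34.190×2.041 − ½×10×2.041² = 185.0 m.

185.0 m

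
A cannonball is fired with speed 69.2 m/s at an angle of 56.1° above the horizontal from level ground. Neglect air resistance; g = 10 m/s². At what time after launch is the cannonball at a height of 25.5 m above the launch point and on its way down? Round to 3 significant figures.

v_y0 = 69.2 sin 56.1° = 57.44 m/s.
Set y = v_y0 t − ½ g t² = 25.5: 5.000 t² − 57.44 t + 25.5 = 0.
t = [57.44 ± √(3299 − 510.0)] / 10 = (57.44 ± 52.81) / 10, giving t = 0.463 s or t = 11.0 s.
On the way down corresponds to the larger root: t = 11.0 s.

11.0 s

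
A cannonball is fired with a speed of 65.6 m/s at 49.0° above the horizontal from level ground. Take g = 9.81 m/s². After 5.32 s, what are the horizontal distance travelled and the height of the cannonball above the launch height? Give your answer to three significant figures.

x = 229 m, y = 125 m

v_x = 65.6 cos 49.0° = 43.04 m/s; v_y0 = 65.6 sin 49.0° = 49.51 m/s.
x = v_x t = 43.04 × 5.32 = 229 m.
y = v_y0 t − ½ g t² = 49.51×5.32 − 4.905×5.32² = 125 m.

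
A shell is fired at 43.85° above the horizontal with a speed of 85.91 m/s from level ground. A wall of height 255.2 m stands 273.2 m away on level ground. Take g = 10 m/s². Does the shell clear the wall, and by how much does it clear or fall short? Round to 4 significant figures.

No — it falls 89.98 m short of clearing the wall.

v_x = 85.91 cos 43.85° = 61.955 m/s; v_y0 = 85.91 sin 43.85° = 59.516 m/s.
Time to reach the wall: t = 273.2 / 61.955 = 4.4097 s.
Height at that point: y = 59.516×4.4097 − 5.000×4.4097² = 165.22 m.
That is 255.2 − 165.22 = 89.98 m below the top of the wall, so the shell does not clear it.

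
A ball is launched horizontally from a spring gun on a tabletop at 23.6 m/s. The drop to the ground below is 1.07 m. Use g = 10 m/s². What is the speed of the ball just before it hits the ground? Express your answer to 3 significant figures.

24.0 m/s

Fall time: t = √(2 × 1.07 / 10) = 0.4626 s.
At impact: v_x = 23.6 m/s (unchanged), v_y = g t = 10 × 0.4626 = 4.626 m/s.
Speed = √(v_x² + v_y²) = √(557.0 + 21.40) = 24.0 m/s.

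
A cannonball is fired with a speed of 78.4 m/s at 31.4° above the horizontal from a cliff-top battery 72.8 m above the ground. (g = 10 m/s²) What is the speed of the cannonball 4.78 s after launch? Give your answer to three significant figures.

67.3 m/s

v_x = 78.4 cos 31.4° = 66.92 m/s (constant).
v_y(t) = 78.4 sin 31.4° − g t = 40.85 − 10 × 4.78 = -6.950 m/s.
Speed = √(v_x² + v_y²) = √(4478 + 48.30) = 67.3 m/s.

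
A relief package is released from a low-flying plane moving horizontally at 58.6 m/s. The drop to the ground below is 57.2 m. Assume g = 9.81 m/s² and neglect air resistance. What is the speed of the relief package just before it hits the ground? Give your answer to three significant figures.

67.5 m/s

Fall time: t = √(2 × 57.2 / 9.81) = 3.415 s.
At impact: v_x = 58.6 m/s (unchanged), v_y = g t = 9.81 × 3.415 = 33.50 m/s.
Speed = √(v_x² + v_y²) = √(3434 + 1122) = 67.5 m/s.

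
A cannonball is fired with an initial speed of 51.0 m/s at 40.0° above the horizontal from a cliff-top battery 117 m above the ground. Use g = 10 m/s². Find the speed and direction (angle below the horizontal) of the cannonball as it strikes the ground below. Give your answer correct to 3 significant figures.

70.3 m/s at 56.2° below the horizontal

v_x = 51.0 cos 40.0° = 39.07 m/s (constant).
|v_y| at impact = √((32.78)² + 2×10×117) = 58.43 m/s.
Speed = √(39.07² + 58.43²) = 70.3 m/s; angle = arctan(58.43/39.07) = 56.2° below horizontal.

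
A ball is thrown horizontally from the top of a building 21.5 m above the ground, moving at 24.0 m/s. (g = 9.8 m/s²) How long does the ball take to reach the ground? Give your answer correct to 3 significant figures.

2.09 s

The horizontal speed doesn't affect the fall. With v_y0 = 0, h = ½ g t².
t = √(2 × 21.5 / 9.8) = √4.388 = 2.09 s.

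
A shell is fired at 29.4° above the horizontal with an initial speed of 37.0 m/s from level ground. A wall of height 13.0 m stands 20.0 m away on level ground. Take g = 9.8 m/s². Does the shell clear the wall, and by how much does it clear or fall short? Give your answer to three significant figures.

v_x = 37.0 cos 29.4° = 32.23 m/s; v_y0 = 37.0 sin 29.4° = 18.16 m/s.
Time to reach the wall: t = 20.0 / 32.23 = 0.6205 s.
Height at that point: y = 18.16×0.6205 − 4.900×0.6205² = 9.382 m.
That is 13.0 − 9.382 = 3.62 m below the top of the wall, so the shell does not clear it.

No — it falls 3.62 m short of clearing the wall.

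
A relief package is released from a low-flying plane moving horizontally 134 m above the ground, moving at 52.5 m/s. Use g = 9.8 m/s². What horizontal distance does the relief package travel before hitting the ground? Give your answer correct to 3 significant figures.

275 m

Initial vertical velocity is zero, so the fall time comes from h = ½ g t²: t = √(2 × 134 / 9.8) = 5.229 s.
Horizontal motion is uniform at 52.5 m/s, so x = 52.5 × 5.229 = 275 m.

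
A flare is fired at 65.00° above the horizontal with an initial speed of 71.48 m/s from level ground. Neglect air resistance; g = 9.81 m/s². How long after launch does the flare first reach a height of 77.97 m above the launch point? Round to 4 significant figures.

1.339 s

v_y0 = 71.48 sin 65.00° = 64.783 m/s.
Set y = v_y0 t − ½ g t² = 77.97: 4.905 t² − 64.783 t + 77.97 = 0.
t = [64.783 ± √(4196.8 − 1529.8)] / 9.81 = (64.783 ± 51.643) / 9.81, giving t = 1.339 s or t = 11.87 s.
The flare is on the way up at the first time, so t = 1.339 s.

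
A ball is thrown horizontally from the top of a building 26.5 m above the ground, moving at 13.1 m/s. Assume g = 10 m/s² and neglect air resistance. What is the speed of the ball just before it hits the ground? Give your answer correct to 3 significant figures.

26.5 m/s

Fall time: t = √(2 × 26.5 / 10) = 2.302 s.
At impact: v_x = 13.1 m/s (unchanged), v_y = g t = 10 × 2.302 = 23.02 m/s.
Speed = √(v_x² + v_y²) = √(171.6 + 529.9) = 26.5 m/s.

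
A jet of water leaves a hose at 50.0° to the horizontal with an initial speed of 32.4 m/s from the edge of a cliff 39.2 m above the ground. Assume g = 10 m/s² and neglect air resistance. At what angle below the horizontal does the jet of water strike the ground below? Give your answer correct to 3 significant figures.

60.9°

v_x = 32.4 cos 50.0° = 20.83 m/s.
At impact |v_y| = √(v_y0² + 2 g h) = √(24.82² + 2×10×39.2) = 37.42 m/s.
Angle below horizontal = arctan(|v_y| / v_x) = arctan(37.42 / 20.83) = 60.9°.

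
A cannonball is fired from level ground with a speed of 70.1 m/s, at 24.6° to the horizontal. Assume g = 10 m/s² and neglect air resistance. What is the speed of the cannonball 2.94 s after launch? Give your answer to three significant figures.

63.7 m/s

v_x = 70.1 cos 24.6° = 63.74 m/s (constant).
v_y(t) = 70.1 sin 24.6° − g t = 29.18 − 10 × 2.94 = -0.2200 m/s.
Speed = √(v_x² + v_y²) = √(4063 + 0.04840) = 63.7 m/s.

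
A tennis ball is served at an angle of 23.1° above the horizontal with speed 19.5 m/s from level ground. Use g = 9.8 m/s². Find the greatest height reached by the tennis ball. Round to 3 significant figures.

Vertical component of launch velocity: v_y = 19.5 sin 23.1° = 7.651 m/s.
At the highest point the vertical velocity is zero, so v_y² = 2 g h_max.
h_max = (7.651)² / (2 × 9.8) = 58.54 / 19.60 = 2.99 m.

2.99 m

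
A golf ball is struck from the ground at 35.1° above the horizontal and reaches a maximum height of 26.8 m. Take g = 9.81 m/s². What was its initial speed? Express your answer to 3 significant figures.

At maximum height v_y = 0, so (v₀ sin θ)² = 2 g H.
v₀ sin 35.1° = √(2 × 9.81 × 26.8) = 22.93 m/s.
v₀ = 22.93 / sin 35.1° = 22.93 / 0.5750 = 39.9 m/s.

39.9 m/s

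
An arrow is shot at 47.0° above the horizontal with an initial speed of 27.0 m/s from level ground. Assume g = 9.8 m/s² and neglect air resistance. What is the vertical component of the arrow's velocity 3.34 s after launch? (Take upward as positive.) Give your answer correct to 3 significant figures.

Initial vertical component: v_y0 = 27.0 sin 47.0° = 19.75 m/s.
v_y(t) = v_y0 − g t = 19.75 − 9.8 × 3.34 = -13.0 m/s.

-13.0 m/s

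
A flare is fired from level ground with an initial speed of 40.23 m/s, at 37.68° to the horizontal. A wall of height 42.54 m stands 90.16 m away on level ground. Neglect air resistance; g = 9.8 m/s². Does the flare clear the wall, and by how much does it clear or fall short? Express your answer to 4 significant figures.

No — it falls 12.20 m short of clearing the wall.

v_x = 40.23 cos 37.68° = 31.840 m/s; v_y0 = 40.23 sin 37.68° = 24.591 m/s.
Time to reach the wall: t = 90.16 / 31.840 = 2.8317 s.
Height at that point: y = 24.591×2.8317 − 4.900×2.8317² = 30.344 m.
That is 42.54 − 30.344 = 12.20 m below the top of the wall, so the flare does not clear it.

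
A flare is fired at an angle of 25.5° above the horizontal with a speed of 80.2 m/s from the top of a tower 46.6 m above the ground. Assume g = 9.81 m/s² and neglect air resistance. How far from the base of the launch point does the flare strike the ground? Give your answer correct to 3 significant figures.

593 m

Components: v_x = 80.2 cos 25.5° = 72.39 m/s, v_y = 80.2 sin 25.5° = 34.53 m/s.
Vertical: 0 = 46.6 + 34.53 t − ½(9.81) t² ⇒ 4.905 t² − 34.53 t − 46.6 = 0.
t = [34.53 + √(1192 + 914.3)] / 9.810 = 8.198 s.
Horizontal: R = v_x · t = 72.39 × 8.198 = 593 m.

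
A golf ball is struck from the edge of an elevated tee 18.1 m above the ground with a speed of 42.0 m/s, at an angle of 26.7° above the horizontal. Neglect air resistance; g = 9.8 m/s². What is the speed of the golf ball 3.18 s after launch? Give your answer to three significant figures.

39.5 m/s

v_x = 42.0 cos 26.7° = 37.52 m/s (constant).
v_y(t) = 42.0 sin 26.7° − g t = 18.87 − 9.8 × 3.18 = -12.29 m/s.
Speed = √(v_x² + v_y²) = √(1408 + 151.0) = 39.5 m/s.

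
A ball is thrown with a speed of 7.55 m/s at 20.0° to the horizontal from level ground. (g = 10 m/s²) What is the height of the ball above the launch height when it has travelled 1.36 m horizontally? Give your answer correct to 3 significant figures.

0.311 m

v_x = 7.55 cos 20.0° = 7.095 m/s, v_y0 = 7.55 sin 20.0° = 2.582 m/s.
Time to reach x = 1.36 m: t = x / v_x = 1.36 / 7.095 = 0.1917 s.
y = v_y0 t − ½ g t² = 2.582×0.1917 − 5.000×0.1917² = 0.311 m.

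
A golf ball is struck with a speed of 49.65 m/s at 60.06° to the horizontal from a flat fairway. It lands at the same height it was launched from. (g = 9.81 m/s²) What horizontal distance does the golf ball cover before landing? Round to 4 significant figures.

217.4 m

For level ground, R = v₀² sin(2θ) / g.
sin(2 × 60.06°) = sin 120.12° = 0.8650.
R = (49.65)² × 0.8650 / 9.81 = 217.4 m.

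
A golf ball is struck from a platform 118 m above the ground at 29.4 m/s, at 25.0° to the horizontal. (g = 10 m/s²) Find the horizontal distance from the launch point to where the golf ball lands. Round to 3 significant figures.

Components: v_x = 29.4 cos 25.0° = 26.65 m/s, v_y = 29.4 sin 25.0° = 12.42 m/s.
Vertical: 0 = 118 + 12.42 t − ½(10) t² ⇒ 5.000 t² − 12.42 t − 118 = 0.
t = [12.42 + √(154.3 + 2360)] / 10.00 = 6.256 s.
Horizontal: R = v_x · t = 26.65 × 6.256 = 167 m.

167 m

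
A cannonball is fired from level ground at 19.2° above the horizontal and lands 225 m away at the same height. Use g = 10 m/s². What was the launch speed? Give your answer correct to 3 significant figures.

On level ground, R = v₀² sin(2θ) / g, so v₀ = √(R g / sin 2θ).
sin(2 × 19.2°) = 0.6211.
v₀ = √(225 × 10 / 0.6211) = √3623 = 60.2 m/s.

60.2 m/s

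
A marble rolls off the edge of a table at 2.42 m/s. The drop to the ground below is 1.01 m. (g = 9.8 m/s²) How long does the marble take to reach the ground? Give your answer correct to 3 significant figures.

0.454 s

The horizontal speed doesn't affect the fall. With v_y0 = 0, h = ½ g t².
t = √(2 × 1.01 / 9.8) = √0.2061 = 0.454 s.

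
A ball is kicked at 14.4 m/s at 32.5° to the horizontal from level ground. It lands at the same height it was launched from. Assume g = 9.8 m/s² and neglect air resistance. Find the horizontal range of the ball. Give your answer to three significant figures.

Components: v_x = 14.4 cos 32.5° = 12.14 m/s, v_y = 14.4 sin 32.5° = 7.737 m/s.
Time of flight (same landing height): t = 2 v_y / g = 2 × 7.737 / 9.8 = 1.579 s.
Range: R = v_x · t = 12.14 × 1.579 = 19.2 m.

19.2 m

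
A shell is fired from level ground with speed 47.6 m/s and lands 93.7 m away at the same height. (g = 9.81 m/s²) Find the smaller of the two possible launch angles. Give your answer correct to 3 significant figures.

Level-ground range: R = v₀² sin(2θ)/g ⇒ sin 2θ = R g / v₀² = 93.7×9.81/47.6² = 0.4057.
2θ = arcsin(0.4057) = 23.94° or 180° − 23.94° = 156.06°.
So θ = 12.0° or θ = 78.0°.

12.0°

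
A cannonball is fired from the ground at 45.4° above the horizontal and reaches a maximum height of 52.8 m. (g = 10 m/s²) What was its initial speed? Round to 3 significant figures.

At maximum height v_y = 0, so (v₀ sin θ)² = 2 g H.
v₀ sin 45.4° = √(2 × 10 × 52.8) = 32.50 m/s.
v₀ = 32.50 / sin 45.4° = 32.50 / 0.7120 = 45.6 m/s.

45.6 m/s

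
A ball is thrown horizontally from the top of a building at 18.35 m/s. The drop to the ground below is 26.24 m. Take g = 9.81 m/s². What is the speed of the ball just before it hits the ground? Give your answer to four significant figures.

29.18 m/s

Fall time: t = √(2 × 26.24 / 9.81) = 2.3129 s.
At impact: v_x = 18.35 m/s (unchanged), v_y = g t = 9.81 × 2.3129 = 22.690 m/s.
Speed = √(v_x² + v_y²) = √(336.72 + 514.84) = 29.18 m/s.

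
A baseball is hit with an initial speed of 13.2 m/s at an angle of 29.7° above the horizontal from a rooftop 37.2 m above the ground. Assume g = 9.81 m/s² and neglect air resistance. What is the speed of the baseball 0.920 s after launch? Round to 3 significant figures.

v_x = 13.2 cos 29.7° = 11.47 m/s (constant).
v_y(t) = 13.2 sin 29.7° − g t = 6.540 − 9.81 × 0.920 = -2.485 m/s.
Speed = √(v_x² + v_y²) = √(131.6 + 6.175) = 11.7 m/s.

11.7 m/s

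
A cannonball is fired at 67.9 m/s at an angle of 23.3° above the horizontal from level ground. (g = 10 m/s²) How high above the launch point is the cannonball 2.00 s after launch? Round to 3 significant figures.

v_y0 = 67.9 sin 23.3° = 26.86 m/s.
y(t) = v_y0 t − ½ g t² = 26.86×2.00 − 5.000×2.00² = 33.7 m.

33.7 m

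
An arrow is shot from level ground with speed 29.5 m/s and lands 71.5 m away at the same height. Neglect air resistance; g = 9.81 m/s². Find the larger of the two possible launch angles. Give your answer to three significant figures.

63.1°

Level-ground range: R = v₀² sin(2θ)/g ⇒ sin 2θ = R g / v₀² = 71.5×9.81/29.5² = 0.8060.
2θ = arcsin(0.8060) = 53.71° or 180° − 53.71° = 126.29°.
So θ = 26.9° or θ = 63.1°.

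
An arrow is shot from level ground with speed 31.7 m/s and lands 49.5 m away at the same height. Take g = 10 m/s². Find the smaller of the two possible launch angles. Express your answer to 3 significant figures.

14.8°

Level-ground range: R = v₀² sin(2θ)/g ⇒ sin 2θ = R g / v₀² = 49.5×10/31.7² = 0.4926.
2θ = arcsin(0.4926) = 29.51° or 180° − 29.51° = 150.49°.
So θ = 14.8° or θ = 75.2°.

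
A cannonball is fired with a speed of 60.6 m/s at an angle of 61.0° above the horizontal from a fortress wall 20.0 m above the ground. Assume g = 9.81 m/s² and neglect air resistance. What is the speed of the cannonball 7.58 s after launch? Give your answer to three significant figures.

v_x = 60.6 cos 61.0° = 29.38 m/s (constant).
v_y(t) = 60.6 sin 61.0° − g t = 53.00 − 9.81 × 7.58 = -21.36 m/s.
Speed = √(v_x² + v_y²) = √(863.2 + 456.2) = 36.3 m/s.

36.3 m/s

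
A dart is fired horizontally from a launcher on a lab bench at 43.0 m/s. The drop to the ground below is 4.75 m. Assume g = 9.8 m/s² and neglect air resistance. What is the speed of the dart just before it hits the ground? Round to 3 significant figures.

Fall time: t = √(2 × 4.75 / 9.8) = 0.9846 s.
At impact: v_x = 43.0 m/s (unchanged), v_y = g t = 9.8 × 0.9846 = 9.649 m/s.
Speed = √(v_x² + v_y²) = √(1849 + 93.10) = 44.1 m/s.

44.1 m/s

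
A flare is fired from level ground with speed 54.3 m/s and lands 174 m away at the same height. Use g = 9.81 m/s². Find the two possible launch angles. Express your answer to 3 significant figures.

17.7° and 72.3°

Level-ground range: R = v₀² sin(2θ)/g ⇒ sin 2θ = R g / v₀² = 174×9.81/54.3² = 0.5789.
2θ = arcsin(0.5789) = 35.37° or 180° − 35.37° = 144.63°.
So θ = 17.7° or θ = 72.3°.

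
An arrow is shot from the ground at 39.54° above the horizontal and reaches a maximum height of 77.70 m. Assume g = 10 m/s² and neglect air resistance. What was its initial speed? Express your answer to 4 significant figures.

At maximum height v_y = 0, so (v₀ sin θ)² = 2 g H.
v₀ sin 39.54° = √(2 × 10 × 77.70) = 39.421 m/s.
v₀ = 39.421 / sin 39.54° = 39.421 / 0.6366 = 61.92 m/s.

61.92 m/s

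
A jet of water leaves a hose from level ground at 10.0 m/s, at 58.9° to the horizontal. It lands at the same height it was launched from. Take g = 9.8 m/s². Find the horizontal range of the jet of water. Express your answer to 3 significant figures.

For level ground, R = v₀² sin(2θ) / g.
sin(2 × 58.9°) = sin 117.8° = 0.8846.
R = (10.0)² × 0.8846 / 9.8 = 9.03 m.

9.03 m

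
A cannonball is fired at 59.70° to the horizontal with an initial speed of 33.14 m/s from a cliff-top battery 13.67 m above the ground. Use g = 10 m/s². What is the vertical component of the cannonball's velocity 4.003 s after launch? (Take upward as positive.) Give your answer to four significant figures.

Initial vertical component: v_y0 = 33.14 sin 59.70° = 28.613 m/s.
v_y(t) = v_y0 − g t = 28.613 − 10 × 4.003 = -11.42 m/s.

-11.42 m/s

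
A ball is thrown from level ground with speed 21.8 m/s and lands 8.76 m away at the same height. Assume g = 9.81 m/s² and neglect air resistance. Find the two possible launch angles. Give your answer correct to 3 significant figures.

Level-ground range: R = v₀² sin(2θ)/g ⇒ sin 2θ = R g / v₀² = 8.76×9.81/21.8² = 0.1808.
2θ = arcsin(0.1808) = 10.42° or 180° − 10.42° = 169.58°.
So θ = 5.21° or θ = 84.8°.

5.21° and 84.8°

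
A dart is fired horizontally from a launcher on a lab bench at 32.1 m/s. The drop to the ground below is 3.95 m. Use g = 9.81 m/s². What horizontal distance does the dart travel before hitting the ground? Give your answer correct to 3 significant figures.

28.8 m

Initial vertical velocity is zero, so the fall time comes from h = ½ g t²: t = √(2 × 3.95 / 9.81) = 0.8974 s.
Horizontal motion is uniform at 32.1 m/s, so x = 32.1 × 0.8974 = 28.8 m.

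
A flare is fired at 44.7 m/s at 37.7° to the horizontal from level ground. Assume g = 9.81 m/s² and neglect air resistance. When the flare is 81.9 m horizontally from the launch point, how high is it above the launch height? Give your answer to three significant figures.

37.0 m

v_x = 44.7 cos 37.7° = 35.37 m/s, v_y0 = 44.7 sin 37.7° = 27.34 m/s.
Time to reach x = 81.9 m: t = x / v_x = 81.9 / 35.37 = 2.316 s.
y = v_y0 t − ½ g t² = 27.34×2.316 − 4.905×2.316² = 37.0 m.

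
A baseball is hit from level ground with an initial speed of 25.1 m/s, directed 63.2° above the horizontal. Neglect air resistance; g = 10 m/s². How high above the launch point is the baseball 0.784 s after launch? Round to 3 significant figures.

14.5 m

v_y0 = 25.1 sin 63.2° = 22.40 m/s.
y(t) = v_y0 t − ½ g t² = 22.40×0.784 − 5.000×0.784² = 14.5 m.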